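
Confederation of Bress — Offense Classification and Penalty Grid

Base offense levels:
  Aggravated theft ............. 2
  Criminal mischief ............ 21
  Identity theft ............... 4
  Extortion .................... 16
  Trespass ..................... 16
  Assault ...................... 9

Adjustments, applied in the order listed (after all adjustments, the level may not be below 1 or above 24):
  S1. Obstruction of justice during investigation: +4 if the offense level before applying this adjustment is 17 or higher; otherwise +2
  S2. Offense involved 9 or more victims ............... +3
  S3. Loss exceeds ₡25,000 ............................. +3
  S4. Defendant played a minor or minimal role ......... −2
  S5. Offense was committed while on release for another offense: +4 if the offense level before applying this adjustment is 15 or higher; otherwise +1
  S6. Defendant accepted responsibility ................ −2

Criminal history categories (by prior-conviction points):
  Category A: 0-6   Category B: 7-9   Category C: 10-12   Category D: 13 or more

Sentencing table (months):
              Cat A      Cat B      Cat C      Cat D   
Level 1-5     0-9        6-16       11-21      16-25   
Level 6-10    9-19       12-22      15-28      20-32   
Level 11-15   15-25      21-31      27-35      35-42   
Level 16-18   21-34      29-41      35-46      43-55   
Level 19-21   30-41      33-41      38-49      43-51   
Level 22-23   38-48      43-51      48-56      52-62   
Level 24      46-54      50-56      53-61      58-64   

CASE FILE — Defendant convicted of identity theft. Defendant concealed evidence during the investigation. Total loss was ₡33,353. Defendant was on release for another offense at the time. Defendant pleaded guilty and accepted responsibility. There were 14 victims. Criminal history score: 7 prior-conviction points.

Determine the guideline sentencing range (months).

21-31 months

Base offense level for identity theft: 4.
S1 applies (level before this adjustment is 4 < 17, so +2): 4 + 2 = 6.
S2 applies: 6 + 3 = 9.
S3 applies: 9 + 3 = 12.
S4 does not apply.
S5 applies (level before this adjustment is 12 < 15, so +1): 12 + 1 = 13.
S6 applies: 13 − 2 = 11.
Final offense level: 11.
Criminal history: 7 prior points → Category B (7-9).
Level 11 falls in the 11-15 band.
Grid: Level 11-15 × Category B = 21-31 months.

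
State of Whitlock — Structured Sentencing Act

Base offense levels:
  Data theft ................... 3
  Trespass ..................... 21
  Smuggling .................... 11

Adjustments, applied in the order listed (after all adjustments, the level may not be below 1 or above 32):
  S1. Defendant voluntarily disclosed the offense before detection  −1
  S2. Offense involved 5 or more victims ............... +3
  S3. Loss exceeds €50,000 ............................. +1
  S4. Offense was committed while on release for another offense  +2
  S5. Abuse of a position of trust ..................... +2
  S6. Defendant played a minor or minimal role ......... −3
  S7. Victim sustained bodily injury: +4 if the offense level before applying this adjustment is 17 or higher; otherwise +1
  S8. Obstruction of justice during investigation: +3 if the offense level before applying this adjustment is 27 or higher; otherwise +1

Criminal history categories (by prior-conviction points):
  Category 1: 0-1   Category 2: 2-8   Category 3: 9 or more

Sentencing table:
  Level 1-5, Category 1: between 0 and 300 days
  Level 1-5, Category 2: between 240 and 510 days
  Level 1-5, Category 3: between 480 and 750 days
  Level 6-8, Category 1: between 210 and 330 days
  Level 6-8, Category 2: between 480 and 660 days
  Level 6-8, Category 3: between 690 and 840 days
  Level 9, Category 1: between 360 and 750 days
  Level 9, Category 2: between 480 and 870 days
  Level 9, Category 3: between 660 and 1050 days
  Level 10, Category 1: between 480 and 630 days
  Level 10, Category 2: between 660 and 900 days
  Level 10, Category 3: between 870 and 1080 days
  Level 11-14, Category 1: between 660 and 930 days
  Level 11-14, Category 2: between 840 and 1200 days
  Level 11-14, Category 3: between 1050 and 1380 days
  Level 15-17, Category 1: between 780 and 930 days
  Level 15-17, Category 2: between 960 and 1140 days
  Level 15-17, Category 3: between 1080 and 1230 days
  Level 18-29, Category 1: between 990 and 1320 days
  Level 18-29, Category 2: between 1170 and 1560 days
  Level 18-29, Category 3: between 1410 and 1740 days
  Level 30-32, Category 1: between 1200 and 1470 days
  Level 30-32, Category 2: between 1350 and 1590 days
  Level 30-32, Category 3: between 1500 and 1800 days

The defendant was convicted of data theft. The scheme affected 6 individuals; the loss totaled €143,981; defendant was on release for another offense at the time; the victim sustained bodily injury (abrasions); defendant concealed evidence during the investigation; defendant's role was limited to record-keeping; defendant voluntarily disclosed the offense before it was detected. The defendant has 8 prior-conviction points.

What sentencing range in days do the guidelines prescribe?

480-660 days

Base offense level for data theft: 3.
S1 applies: 3 − 1 = 2.
S2 applies: 2 + 3 = 5.
S3 applies: 5 + 1 = 6.
S4 applies: 6 + 2 = 8.
S5 does not apply.
S6 applies: 8 − 3 = 5.
S7 applies (level before this adjustment is 5 < 17, so +1): 5 + 1 = 6.
S8 applies (level before this adjustment is 6 < 27, so +1): 6 + 1 = 7.
Final offense level: 7.
Criminal history: 8 prior points → Category 2 (2-8).
Level 7 falls in the 6-8 band.
Grid: Level 6-8 × Category 2 = 480-660 days.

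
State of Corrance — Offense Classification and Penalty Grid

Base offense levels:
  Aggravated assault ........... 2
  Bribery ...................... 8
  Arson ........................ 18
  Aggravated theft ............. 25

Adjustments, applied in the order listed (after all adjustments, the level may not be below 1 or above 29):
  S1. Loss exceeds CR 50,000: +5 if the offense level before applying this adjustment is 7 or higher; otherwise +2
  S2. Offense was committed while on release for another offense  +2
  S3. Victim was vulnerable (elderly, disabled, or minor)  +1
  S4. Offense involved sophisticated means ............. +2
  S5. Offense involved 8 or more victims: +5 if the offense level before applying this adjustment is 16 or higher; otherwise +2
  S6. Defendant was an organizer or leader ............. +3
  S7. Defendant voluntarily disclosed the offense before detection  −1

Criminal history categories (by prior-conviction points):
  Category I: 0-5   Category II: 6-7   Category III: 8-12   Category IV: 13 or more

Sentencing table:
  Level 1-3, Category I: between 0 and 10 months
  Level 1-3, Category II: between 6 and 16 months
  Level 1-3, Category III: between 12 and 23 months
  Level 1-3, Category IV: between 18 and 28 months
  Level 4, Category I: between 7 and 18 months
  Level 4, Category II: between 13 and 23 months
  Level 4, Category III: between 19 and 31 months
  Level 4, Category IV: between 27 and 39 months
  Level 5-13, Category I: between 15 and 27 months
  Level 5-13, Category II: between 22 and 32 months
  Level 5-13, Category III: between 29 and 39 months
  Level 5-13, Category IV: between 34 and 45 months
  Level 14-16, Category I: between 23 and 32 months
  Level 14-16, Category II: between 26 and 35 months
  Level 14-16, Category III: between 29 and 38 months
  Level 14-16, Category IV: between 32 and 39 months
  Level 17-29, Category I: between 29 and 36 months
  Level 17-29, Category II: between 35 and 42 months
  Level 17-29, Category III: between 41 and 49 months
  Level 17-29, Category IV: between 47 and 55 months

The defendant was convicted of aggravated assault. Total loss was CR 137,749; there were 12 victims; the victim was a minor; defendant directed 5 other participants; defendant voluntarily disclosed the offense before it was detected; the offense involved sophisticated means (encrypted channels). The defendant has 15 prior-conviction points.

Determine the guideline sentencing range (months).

Base offense level for aggravated assault: 2.
S1 applies (level before this adjustment is 2 < 7, so +2): 2 + 2 = 4.
S2 does not apply.
S3 applies: 4 + 1 = 5.
S4 applies: 5 + 2 = 7.
S5 applies (level before this adjustment is 7 < 16, so +2): 7 + 2 = 9.
S6 applies: 9 + 3 = 12.
S7 applies: 12 − 1 = 11.
Final offense level: 11.
Criminal history: 15 prior points → Category IV (13+).
Level 11 falls in the 5-13 band.
Grid: Level 5-13 × Category IV = 34-45 months.

34-45 months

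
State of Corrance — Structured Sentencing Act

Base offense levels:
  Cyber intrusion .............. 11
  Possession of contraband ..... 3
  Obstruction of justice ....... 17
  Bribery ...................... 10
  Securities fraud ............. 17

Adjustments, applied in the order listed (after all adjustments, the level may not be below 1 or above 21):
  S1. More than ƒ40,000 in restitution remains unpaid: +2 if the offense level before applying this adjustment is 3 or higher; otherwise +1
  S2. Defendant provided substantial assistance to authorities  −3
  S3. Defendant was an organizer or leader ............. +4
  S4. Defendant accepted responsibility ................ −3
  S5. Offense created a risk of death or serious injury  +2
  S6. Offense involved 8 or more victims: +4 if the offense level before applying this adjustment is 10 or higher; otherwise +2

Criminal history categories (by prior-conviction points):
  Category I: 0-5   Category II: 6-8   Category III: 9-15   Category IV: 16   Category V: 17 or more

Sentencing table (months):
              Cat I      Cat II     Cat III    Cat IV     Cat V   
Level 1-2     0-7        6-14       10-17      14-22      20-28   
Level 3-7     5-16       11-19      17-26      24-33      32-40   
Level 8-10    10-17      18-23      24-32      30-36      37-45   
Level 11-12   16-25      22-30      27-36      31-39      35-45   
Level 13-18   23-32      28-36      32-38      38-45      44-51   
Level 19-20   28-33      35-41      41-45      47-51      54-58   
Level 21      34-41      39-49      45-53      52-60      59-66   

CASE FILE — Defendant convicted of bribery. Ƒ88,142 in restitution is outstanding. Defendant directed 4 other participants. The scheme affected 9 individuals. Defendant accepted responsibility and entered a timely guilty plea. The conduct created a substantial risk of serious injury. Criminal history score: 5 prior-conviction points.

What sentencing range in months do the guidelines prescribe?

28-33 months

Base offense level for bribery: 10.
S1 applies (level before this adjustment is 10 ≥ 3, so +2): 10 + 2 = 12.
S2 does not apply.
S3 applies: 12 + 4 = 16.
S4 applies: 16 − 3 = 13.
S5 applies: 13 + 2 = 15.
S6 applies (level before this adjustment is 15 ≥ 10, so +4): 15 + 4 = 19.
Final offense level: 19.
Criminal history: 5 prior points → Category I (0-5).
Level 19 falls in the 19-20 band.
Grid: Level 19-20 × Category I = 28-33 months.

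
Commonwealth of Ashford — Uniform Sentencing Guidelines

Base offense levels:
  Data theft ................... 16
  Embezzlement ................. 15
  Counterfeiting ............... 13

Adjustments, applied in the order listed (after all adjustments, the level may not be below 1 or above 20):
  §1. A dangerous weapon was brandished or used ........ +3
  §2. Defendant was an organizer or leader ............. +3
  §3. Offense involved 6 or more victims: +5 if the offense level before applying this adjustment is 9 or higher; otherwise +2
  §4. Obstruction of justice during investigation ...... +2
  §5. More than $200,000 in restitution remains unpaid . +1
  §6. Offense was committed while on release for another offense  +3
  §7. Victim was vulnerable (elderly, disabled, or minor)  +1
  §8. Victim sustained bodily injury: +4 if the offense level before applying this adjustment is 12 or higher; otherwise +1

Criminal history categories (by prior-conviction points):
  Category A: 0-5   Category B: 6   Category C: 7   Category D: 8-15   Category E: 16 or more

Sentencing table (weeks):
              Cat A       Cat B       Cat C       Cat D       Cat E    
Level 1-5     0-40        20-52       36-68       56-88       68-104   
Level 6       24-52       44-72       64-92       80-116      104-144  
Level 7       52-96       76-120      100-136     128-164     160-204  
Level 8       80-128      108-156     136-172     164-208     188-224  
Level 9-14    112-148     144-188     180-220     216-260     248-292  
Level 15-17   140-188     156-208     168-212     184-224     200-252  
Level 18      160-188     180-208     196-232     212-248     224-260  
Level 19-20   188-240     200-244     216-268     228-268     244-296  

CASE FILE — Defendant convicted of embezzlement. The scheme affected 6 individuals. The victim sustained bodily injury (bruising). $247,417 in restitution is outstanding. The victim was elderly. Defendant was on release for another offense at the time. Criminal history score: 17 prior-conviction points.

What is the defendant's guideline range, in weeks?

244-296 weeks

Base offense level for embezzlement: 15.
§2 does not apply.
§3 applies (level before this adjustment is 15 ≥ 9, so +5): 15 + 5 = 20.
§4 does not apply.
§5 applies: 20 + 1 = 21.
§6 applies: 21 + 3 = 24.
§7 applies: 24 + 1 = 25.
§8 applies (level before this adjustment is 25 ≥ 12, so +4): 25 + 4 = 29.
Level 29 exceeds the maximum of 20; capped at 20.
Final offense level: 20.
Criminal history: 17 prior points → Category E (16+).
Level 20 falls in the 19-20 band.
Grid: Level 19-20 × Category E = 244-296 weeks.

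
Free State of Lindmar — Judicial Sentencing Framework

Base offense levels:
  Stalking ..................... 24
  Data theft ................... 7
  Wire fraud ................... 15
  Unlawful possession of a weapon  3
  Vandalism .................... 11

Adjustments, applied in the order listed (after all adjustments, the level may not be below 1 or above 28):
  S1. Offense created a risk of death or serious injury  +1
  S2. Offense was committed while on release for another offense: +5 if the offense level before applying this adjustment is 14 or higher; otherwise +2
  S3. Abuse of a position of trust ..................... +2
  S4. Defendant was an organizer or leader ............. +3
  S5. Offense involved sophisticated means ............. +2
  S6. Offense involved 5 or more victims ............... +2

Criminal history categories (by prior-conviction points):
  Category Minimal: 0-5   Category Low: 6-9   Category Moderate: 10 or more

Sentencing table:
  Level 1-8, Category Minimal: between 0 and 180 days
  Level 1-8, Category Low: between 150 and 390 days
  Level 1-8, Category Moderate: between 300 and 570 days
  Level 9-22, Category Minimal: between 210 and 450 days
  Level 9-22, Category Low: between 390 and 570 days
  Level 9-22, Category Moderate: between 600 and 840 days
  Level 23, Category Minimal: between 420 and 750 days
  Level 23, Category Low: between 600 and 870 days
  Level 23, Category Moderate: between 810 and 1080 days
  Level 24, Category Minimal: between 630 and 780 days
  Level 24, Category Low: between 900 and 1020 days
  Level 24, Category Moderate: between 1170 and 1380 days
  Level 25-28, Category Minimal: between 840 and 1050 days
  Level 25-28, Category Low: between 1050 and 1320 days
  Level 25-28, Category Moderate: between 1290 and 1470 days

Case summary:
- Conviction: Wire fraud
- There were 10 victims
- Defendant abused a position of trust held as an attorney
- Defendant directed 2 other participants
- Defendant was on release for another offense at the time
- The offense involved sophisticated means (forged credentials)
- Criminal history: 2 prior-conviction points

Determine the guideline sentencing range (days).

Base offense level for wire fraud: 15.
S2 applies (level before this adjustment is 15 ≥ 14, so +5): 15 + 5 = 20.
S3 applies: 20 + 2 = 22.
S4 applies: 22 + 3 = 25.
S5 applies: 25 + 2 = 27.
S6 applies: 27 + 2 = 29.
Level 29 exceeds the maximum of 28; capped at 28.
Final offense level: 28.
Criminal history: 2 prior points → Category Minimal (0-5).
Level 28 falls in the 25-28 band.
Grid: Level 25-28 × Category Minimal = 840-1050 days.

840-1050 days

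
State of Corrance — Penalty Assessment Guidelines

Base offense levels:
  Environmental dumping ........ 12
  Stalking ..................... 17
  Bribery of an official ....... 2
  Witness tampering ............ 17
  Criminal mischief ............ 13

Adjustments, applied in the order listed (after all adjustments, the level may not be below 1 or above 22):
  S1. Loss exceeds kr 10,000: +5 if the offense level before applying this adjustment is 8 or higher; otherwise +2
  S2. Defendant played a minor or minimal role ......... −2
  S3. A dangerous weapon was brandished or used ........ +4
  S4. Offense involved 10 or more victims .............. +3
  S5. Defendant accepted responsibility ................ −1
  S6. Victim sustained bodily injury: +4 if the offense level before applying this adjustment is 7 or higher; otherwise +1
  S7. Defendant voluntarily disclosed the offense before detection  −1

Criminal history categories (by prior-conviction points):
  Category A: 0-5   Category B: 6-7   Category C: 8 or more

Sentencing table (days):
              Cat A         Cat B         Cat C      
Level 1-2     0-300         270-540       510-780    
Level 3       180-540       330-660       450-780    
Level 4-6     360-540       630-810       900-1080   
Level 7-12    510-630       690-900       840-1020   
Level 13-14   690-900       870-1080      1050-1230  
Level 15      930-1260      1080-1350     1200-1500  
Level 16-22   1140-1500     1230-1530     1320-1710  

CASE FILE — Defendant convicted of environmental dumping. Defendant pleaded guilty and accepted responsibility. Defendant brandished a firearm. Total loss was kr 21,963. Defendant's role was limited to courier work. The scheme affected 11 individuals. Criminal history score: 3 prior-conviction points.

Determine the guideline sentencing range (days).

1140-1500 days

Base offense level for environmental dumping: 12.
S1 applies (level before this adjustment is 12 ≥ 8, so +5): 12 + 5 = 17.
S2 applies: 17 − 2 = 15.
S3 applies: 15 + 4 = 19.
S4 applies: 19 + 3 = 22.
S5 applies: 22 − 1 = 21.
S6 does not apply.
S7 does not apply.
Final offense level: 21.
Criminal history: 3 prior points → Category A (0-5).
Level 21 falls in the 16-22 band.
Grid: Level 16-22 × Category A = 1140-1500 days.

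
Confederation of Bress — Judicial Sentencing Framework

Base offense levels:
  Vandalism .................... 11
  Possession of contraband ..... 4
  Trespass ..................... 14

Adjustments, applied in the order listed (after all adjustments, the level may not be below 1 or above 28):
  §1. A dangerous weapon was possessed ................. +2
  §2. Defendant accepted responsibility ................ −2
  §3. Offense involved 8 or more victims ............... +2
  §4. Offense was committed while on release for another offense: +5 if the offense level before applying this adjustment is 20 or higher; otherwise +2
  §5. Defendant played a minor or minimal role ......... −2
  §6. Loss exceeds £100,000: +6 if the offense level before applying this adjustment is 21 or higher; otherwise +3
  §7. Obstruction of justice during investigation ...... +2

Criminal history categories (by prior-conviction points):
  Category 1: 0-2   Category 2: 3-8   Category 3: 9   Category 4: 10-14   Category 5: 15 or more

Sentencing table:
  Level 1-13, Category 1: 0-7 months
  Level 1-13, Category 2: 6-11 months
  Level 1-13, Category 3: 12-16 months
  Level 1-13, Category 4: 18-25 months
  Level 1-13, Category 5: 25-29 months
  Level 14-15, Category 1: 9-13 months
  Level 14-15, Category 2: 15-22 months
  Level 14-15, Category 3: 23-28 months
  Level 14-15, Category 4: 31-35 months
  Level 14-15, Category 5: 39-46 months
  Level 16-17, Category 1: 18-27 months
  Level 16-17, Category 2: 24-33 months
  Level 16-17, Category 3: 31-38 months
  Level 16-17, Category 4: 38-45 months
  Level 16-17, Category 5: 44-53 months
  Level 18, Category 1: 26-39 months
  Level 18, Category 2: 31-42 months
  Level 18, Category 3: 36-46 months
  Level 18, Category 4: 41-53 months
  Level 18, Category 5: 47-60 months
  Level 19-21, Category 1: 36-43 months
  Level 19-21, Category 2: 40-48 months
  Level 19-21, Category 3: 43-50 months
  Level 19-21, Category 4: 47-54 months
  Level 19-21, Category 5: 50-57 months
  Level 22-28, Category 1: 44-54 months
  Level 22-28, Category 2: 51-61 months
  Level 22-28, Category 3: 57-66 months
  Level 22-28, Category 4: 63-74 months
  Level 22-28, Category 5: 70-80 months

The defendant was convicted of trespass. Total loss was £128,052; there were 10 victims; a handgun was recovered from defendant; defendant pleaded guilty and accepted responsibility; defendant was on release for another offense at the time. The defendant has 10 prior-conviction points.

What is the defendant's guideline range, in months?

47-54 months

Base offense level for trespass: 14.
§1 applies: 14 + 2 = 16.
§2 applies: 16 − 2 = 14.
§3 applies: 14 + 2 = 16.
§4 applies (level before this adjustment is 16 < 20, so +2): 16 + 2 = 18.
§5 does not apply.
§6 applies (level before this adjustment is 18 < 21, so +3): 18 + 3 = 21.
§7 does not apply.
Final offense level: 21.
Criminal history: 10 prior points → Category 4 (10-14).
Level 21 falls in the 19-21 band.
Grid: Level 19-21 × Category 4 = 47-54 months.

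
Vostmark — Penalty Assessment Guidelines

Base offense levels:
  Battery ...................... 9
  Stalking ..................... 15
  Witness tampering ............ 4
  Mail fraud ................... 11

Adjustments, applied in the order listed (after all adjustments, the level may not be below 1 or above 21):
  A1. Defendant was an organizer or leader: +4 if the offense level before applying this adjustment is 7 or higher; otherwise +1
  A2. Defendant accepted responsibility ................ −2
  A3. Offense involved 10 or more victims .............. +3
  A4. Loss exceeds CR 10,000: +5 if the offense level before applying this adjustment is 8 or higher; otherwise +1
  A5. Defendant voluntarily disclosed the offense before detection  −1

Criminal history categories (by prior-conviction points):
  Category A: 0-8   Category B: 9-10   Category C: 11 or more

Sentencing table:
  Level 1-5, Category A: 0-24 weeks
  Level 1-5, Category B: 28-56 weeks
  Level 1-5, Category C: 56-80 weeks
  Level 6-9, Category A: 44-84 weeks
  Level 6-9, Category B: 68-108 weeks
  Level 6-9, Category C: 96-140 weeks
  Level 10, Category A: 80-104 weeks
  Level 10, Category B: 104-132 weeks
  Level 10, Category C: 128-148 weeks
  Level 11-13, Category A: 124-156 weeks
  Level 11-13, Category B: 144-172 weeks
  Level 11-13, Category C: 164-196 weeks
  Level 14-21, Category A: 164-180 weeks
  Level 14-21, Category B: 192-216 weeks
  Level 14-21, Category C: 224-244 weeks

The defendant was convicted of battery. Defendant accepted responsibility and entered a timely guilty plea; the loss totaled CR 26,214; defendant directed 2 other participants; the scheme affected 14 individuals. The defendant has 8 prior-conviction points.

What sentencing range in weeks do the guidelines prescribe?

164-180 weeks

Base offense level for battery: 9.
A1 applies (level before this adjustment is 9 ≥ 7, so +4): 9 + 4 = 13.
A2 applies: 13 − 2 = 11.
A3 applies: 11 + 3 = 14.
A4 applies (level before this adjustment is 14 ≥ 8, so +5): 14 + 5 = 19.
A5 does not apply.
Final offense level: 19.
Criminal history: 8 prior points → Category A (0-8).
Level 19 falls in the 14-21 band.
Grid: Level 14-21 × Category A = 164-180 weeks.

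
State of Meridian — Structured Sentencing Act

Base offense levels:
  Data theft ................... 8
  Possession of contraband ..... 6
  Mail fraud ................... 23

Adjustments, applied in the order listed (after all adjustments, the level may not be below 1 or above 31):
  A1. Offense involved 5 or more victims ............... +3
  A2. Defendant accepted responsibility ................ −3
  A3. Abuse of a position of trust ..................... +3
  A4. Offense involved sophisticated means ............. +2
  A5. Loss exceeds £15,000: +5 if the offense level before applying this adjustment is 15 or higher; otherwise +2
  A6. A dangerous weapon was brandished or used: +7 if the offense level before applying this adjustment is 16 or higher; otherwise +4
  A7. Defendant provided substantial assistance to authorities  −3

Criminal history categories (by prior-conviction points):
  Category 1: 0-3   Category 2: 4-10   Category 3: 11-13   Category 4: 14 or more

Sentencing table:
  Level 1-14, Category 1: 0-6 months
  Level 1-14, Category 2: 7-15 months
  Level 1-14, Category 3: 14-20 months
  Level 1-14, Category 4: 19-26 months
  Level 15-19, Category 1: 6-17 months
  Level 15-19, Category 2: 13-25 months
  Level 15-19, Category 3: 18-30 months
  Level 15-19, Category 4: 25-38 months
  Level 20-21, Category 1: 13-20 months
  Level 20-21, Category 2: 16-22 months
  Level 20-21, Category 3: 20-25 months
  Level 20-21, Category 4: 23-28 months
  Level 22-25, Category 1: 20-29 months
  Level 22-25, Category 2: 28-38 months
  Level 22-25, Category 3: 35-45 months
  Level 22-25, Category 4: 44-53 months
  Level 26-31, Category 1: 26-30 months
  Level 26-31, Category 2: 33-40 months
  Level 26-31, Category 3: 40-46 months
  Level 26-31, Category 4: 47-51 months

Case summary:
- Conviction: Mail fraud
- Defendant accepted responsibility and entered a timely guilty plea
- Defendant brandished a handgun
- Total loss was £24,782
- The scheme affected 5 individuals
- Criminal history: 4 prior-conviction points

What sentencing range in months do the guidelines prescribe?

33-40 months

Base offense level for mail fraud: 23.
A1 applies: 23 + 3 = 26.
A2 applies: 26 − 3 = 23.
A5 applies (level before this adjustment is 23 ≥ 15, so +5): 23 + 5 = 28.
A6 applies (level before this adjustment is 28 ≥ 16, so +7): 28 + 7 = 35.
Level 35 exceeds the maximum of 31; capped at 31.
Final offense level: 31.
Criminal history: 4 prior points → Category 2 (4-10).
Level 31 falls in the 26-31 band.
Grid: Level 26-31 × Category 2 = 33-40 months.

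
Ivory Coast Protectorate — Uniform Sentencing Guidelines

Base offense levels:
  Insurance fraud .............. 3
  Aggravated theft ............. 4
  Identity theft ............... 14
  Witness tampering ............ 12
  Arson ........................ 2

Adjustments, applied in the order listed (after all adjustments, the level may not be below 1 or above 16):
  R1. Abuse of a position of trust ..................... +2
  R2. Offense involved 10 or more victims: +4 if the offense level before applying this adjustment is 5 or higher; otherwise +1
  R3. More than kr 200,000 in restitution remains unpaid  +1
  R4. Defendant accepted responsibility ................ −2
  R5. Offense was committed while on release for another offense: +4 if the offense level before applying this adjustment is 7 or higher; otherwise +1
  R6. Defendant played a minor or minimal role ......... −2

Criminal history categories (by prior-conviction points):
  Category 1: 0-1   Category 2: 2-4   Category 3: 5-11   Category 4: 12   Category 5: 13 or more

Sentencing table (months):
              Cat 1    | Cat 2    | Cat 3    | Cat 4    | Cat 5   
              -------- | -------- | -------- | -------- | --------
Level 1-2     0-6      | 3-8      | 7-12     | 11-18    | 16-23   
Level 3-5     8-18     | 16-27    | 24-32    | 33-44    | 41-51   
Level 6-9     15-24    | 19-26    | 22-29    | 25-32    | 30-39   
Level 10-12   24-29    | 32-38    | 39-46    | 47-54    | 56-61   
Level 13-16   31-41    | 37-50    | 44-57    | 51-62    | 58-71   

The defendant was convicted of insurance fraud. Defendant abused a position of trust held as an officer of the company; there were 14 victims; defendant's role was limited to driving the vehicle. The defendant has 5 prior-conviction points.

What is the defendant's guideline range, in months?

Base offense level for insurance fraud: 3.
R1 applies: 3 + 2 = 5.
R2 applies (level before this adjustment is 5 ≥ 5, so +4): 5 + 4 = 9.
R6 applies: 9 − 2 = 7.
Final offense level: 7.
Criminal history: 5 prior points → Category 3 (5-11).
Level 7 falls in the 6-9 band.
Grid: Level 6-9 × Category 3 = 22-29 months.

22-29 months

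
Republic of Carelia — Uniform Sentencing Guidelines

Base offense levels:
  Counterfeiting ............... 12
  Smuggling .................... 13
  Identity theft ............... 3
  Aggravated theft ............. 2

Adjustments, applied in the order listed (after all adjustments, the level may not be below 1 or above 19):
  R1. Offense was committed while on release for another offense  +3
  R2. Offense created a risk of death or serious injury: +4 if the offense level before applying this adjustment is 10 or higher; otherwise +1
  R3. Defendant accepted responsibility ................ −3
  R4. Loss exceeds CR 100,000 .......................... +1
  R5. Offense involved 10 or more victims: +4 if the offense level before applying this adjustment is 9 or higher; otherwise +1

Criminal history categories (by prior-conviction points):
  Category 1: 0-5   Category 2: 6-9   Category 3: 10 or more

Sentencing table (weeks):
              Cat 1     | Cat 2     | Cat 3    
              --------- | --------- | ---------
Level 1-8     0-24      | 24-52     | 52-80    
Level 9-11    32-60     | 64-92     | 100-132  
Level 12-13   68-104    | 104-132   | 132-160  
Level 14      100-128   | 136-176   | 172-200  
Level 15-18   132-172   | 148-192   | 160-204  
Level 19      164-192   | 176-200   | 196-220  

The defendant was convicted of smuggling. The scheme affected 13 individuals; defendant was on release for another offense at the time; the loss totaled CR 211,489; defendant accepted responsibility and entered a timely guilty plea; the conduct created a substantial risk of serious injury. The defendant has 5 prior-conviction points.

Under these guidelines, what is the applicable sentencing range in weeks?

Base offense level for smuggling: 13.
R1 applies: 13 + 3 = 16.
R2 applies (level before this adjustment is 16 ≥ 10, so +4): 16 + 4 = 20.
R3 applies: 20 − 3 = 17.
R4 applies: 17 + 1 = 18.
R5 applies (level before this adjustment is 18 ≥ 9, so +4): 18 + 4 = 22.
Level 22 exceeds the maximum of 19; capped at 19.
Final offense level: 19.
Criminal history: 5 prior points → Category 1 (0-5).
Level 19 falls in the 19 band.
Grid: Level 19 × Category 1 = 164-192 weeks.

164-192 weeks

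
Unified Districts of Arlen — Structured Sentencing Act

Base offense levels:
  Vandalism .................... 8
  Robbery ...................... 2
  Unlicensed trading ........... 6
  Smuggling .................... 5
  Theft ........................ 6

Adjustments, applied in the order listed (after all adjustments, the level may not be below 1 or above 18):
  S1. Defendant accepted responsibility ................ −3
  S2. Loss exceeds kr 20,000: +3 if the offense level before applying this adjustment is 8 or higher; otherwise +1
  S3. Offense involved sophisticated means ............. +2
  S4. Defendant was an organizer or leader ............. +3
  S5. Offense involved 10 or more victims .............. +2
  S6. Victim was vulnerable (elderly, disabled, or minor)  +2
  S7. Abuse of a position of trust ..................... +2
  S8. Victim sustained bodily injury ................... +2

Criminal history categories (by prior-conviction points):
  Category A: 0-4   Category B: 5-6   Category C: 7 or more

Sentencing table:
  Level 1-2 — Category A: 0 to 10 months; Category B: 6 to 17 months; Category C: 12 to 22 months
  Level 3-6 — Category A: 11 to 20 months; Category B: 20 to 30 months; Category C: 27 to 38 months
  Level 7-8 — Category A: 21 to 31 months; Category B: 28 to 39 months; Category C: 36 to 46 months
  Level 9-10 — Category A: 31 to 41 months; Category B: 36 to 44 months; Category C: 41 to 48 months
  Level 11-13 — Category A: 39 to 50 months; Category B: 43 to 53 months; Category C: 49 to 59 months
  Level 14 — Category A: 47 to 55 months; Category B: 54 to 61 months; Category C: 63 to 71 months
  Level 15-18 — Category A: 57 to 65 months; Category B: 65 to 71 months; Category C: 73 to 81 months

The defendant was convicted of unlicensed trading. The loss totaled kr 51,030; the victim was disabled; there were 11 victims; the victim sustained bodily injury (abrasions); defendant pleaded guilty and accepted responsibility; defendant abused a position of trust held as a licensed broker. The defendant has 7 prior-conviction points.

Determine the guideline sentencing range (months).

49-59 months

Base offense level for unlicensed trading: 6.
S1 applies: 6 − 3 = 3.
S2 applies (level before this adjustment is 3 < 8, so +1): 3 + 1 = 4.
S3 does not apply.
S5 applies: 4 + 2 = 6.
S6 applies: 6 + 2 = 8.
S7 applies: 8 + 2 = 10.
S8 applies: 10 + 2 = 12.
Final offense level: 12.
Criminal history: 7 prior points → Category C (7+).
Level 12 falls in the 11-13 band.
Grid: Level 11-13 × Category C = 49-59 months.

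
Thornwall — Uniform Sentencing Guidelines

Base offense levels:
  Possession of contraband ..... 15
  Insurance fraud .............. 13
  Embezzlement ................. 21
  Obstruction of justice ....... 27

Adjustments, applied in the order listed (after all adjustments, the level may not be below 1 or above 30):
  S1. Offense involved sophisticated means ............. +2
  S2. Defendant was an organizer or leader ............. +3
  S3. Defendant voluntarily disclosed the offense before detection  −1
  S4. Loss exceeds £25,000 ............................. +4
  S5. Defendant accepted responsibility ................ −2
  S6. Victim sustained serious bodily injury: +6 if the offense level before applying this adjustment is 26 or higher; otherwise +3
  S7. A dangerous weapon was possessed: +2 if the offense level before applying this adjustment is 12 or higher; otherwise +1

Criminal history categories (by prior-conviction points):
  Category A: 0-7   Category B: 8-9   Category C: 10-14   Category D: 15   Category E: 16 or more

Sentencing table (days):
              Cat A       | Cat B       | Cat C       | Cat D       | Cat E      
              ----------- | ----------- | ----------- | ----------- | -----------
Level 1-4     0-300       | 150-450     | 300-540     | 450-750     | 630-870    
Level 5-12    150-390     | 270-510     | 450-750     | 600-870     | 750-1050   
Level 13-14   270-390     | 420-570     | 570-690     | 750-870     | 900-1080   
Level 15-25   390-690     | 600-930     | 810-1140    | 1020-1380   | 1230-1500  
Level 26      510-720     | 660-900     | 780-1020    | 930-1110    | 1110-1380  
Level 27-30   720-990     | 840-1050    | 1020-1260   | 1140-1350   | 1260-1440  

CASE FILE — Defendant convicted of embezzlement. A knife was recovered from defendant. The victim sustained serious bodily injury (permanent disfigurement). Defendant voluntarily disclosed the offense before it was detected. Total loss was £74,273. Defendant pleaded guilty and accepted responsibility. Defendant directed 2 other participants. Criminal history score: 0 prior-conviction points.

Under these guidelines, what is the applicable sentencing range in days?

Base offense level for embezzlement: 21.
S1 does not apply.
S2 applies: 21 + 3 = 24.
S3 applies: 24 − 1 = 23.
S4 applies: 23 + 4 = 27.
S5 applies: 27 − 2 = 25.
S6 applies (level before this adjustment is 25 < 26, so +3): 25 + 3 = 28.
S7 applies (level before this adjustment is 28 ≥ 12, so +2): 28 + 2 = 30.
Final offense level: 30.
Criminal history: 0 prior points → Category A (0-7).
Level 30 falls in the 27-30 band.
Grid: Level 27-30 × Category A = 720-990 days.

720-990 days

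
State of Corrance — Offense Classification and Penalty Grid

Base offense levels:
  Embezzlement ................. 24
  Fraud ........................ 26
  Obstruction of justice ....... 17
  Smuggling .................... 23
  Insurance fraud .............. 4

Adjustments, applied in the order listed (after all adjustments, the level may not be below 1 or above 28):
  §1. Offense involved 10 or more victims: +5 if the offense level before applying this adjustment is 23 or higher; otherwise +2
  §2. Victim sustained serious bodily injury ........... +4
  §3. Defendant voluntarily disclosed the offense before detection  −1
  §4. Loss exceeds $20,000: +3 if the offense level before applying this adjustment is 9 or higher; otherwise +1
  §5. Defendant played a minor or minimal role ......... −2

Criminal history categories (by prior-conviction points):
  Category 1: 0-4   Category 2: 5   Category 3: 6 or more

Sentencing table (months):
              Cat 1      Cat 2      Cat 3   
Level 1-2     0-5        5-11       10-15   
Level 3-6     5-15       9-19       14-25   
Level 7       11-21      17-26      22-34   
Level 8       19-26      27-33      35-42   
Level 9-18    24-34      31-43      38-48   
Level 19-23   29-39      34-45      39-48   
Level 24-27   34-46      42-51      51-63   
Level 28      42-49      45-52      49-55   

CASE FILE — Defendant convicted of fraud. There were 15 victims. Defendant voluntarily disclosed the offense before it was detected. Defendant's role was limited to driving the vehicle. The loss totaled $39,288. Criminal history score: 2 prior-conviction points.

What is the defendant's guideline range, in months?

Base offense level for fraud: 26.
§1 applies (level before this adjustment is 26 ≥ 23, so +5): 26 + 5 = 31.
§3 applies: 31 − 1 = 30.
§4 applies (level before this adjustment is 30 ≥ 9, so +3): 30 + 3 = 33.
§5 applies: 33 − 2 = 31.
Level 31 exceeds the maximum of 28; capped at 28.
Final offense level: 28.
Criminal history: 2 prior points → Category 1 (0-4).
Level 28 falls in the 28 band.
Grid: Level 28 × Category 1 = 42-49 months.

42-49 months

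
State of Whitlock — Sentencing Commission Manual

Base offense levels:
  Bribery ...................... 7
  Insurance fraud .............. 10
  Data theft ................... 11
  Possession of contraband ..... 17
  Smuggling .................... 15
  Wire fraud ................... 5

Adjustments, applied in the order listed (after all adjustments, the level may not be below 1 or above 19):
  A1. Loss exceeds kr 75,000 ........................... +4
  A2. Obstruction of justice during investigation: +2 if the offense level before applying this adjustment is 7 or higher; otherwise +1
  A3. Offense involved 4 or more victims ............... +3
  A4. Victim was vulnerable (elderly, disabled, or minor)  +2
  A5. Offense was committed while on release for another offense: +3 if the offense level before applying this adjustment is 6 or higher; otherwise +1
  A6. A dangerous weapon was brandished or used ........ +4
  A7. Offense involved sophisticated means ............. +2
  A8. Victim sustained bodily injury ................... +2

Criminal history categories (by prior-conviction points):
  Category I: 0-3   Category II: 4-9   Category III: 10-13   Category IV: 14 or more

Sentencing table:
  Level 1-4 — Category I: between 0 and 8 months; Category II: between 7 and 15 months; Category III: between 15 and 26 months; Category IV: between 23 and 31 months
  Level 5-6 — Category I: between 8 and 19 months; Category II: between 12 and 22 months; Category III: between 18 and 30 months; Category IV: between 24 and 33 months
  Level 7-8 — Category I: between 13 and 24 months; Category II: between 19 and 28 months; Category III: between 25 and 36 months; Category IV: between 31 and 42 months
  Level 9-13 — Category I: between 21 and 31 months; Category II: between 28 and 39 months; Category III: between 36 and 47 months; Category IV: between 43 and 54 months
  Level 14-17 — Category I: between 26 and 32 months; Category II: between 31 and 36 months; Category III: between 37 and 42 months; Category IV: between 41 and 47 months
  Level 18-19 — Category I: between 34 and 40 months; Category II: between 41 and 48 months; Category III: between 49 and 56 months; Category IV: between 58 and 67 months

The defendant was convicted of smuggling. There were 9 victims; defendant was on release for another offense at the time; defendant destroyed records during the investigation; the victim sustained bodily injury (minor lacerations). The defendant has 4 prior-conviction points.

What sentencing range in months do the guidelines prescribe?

41-48 months

Base offense level for smuggling: 15.
A2 applies (level before this adjustment is 15 ≥ 7, so +2): 15 + 2 = 17.
A3 applies: 17 + 3 = 20.
A5 applies (level before this adjustment is 20 ≥ 6, so +3): 20 + 3 = 23.
A8 applies: 23 + 2 = 25.
Level 25 exceeds the maximum of 19; capped at 19.
Final offense level: 19.
Criminal history: 4 prior points → Category II (4-9).
Level 19 falls in the 18-19 band.
Grid: Level 18-19 × Category II = 41-48 months.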